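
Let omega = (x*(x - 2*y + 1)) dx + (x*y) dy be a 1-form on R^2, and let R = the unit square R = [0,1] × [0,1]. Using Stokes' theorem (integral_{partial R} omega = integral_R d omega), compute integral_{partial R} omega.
integral_(partial R) omega = 3/2

Stokes: integral_partial_R omega = integral_R d omega with d omega = (∂Q/∂x - ∂P/∂y) dx ∧ dy.
  ∂Q/∂x = y
  ∂P/∂y = -2*x
  integrand = ∂Q/∂x - ∂P/∂y = 2*x + y.
Integrating over R: integral_0^1 integral_0^1 (2*x + y) dx dy = 3/2.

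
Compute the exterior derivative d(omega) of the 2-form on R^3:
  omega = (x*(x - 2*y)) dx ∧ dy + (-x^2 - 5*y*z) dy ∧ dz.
d(omega) = (-2*x) dx ∧ dy ∧ dz

For a 2-form omega = sum_{i<j} g_{ij} dx_i ∧ dx_j, the exterior derivative is
  d(omega) = sum_{i<j} d(g_{ij}) ∧ dx_i ∧ dx_j = sum_{i<j, k} (∂g_{ij}/∂x_k) dx_k ∧ dx_i ∧ dx_j.
Expand each term, using dx_k ∧ dx_i ∧ dx_j = sgn(permutation) dx_{(a)} ∧ dx_{(b)} ∧ dx_{(c)} with (a < b < c) sorted:
  d(-x^2 - 5*y*z) includes (∂/∂x)(-x^2 - 5*y*z) dx = (-2*x) dx, which multiplied by dy ∧ dz gives (-2*x) dx ∧ dy ∧ dz
Collecting like 3-forms: d(omega) = (-2*x) dx ∧ dy ∧ dz.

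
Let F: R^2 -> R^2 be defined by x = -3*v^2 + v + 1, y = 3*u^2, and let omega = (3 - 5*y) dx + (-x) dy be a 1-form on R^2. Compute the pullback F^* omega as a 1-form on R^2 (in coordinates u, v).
F^* omega = (6*u*(3*v^2 - v - 1)) du + (90*u^2*v - 15*u^2 - 18*v + 3) dv

Using F^*(f dg) = (f ∘ F) d(g ∘ F), substitute each coordinate x_i by F_i(u, v) in f_i, and replace dx_i by d F_i = (∂F_i/∂u) du + (∂F_i/∂v) dv.
  For the x component: f_1(F) = 3 - 15*u^2; d F_1 = (0) du + (1 - 6*v) dv
  For the y component: f_2(F) = 3*v^2 - v - 1; d F_2 = (6*u) du + (0) dv
Combining and collecting du, dv coefficients:
  coeff of du: 6*u*(3*v^2 - v - 1)
  coeff of dv: 90*u^2*v - 15*u^2 - 18*v + 3
F^* omega = (6*u*(3*v^2 - v - 1)) du + (90*u^2*v - 15*u^2 - 18*v + 3) dv.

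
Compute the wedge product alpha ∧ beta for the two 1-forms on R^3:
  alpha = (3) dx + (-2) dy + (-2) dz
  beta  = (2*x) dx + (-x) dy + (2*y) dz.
alpha ∧ beta = (x) dx ∧ dy + (4*x + 6*y) dx ∧ dz + (-2*x - 4*y) dy ∧ dz

Distribute the wedge, using dx_i ∧ dx_j = -dx_j ∧ dx_i and dx_i ∧ dx_i = 0. For each pair (i, j) with i < j, the coefficient of dx_i ∧ dx_j in alpha ∧ beta is (alpha_i * beta_j - alpha_j * beta_i). Collecting: alpha ∧ beta = (x) dx ∧ dy + (4*x + 6*y) dx ∧ dz + (-2*x - 4*y) dy ∧ dz.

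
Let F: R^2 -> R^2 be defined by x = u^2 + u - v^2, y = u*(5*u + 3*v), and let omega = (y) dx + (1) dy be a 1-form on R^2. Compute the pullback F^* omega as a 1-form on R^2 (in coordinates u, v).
F^* omega = (10*u^3 + 6*u^2*v + 5*u^2 + 3*u*v + 10*u + 3*v) du + (u*(-10*u*v - 6*v^2 + 3)) dv

Using F^*(f dg) = (f ∘ F) d(g ∘ F), substitute each coordinate x_i by F_i(u, v) in f_i, and replace dx_i by d F_i = (∂F_i/∂u) du + (∂F_i/∂v) dv.
  For the x component: f_1(F) = u*(5*u + 3*v); d F_1 = (2*u + 1) du + (-2*v) dv
  For the y component: f_2(F) = 1; d F_2 = (10*u + 3*v) du + (3*u) dv
Combining and collecting du, dv coefficients:
  coeff of du: 10*u^3 + 6*u^2*v + 5*u^2 + 3*u*v + 10*u + 3*v
  coeff of dv: u*(-10*u*v - 6*v^2 + 3)
F^* omega = (10*u^3 + 6*u^2*v + 5*u^2 + 3*u*v + 10*u + 3*v) du + (u*(-10*u*v - 6*v^2 + 3)) dv.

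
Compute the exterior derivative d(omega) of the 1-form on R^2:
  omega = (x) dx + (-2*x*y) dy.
d(omega) = (-2*y) dx ∧ dy

For a 1-form omega = sum_i f_i dx_i, the exterior derivative is
  d(omega) = sum_{i < j} (∂f_j/∂x_i - ∂f_i/∂x_j) dx_i ∧ dx_j.
  coefficient of dx ∧ dy: ∂f_2/∂x - ∂f_1/∂y = ∂(-2*x*y)/∂x - ∂(x)/∂y = -2*y
Assembling: d(omega) = (-2*y) dx ∧ dy.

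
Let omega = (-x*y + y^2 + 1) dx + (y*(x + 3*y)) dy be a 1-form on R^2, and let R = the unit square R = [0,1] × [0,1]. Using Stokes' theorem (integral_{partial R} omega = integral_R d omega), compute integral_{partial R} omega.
integral_(partial R) omega = 0

Stokes: integral_partial_R omega = integral_R d omega with d omega = (∂Q/∂x - ∂P/∂y) dx ∧ dy.
  ∂Q/∂x = y
  ∂P/∂y = -x + 2*y
  integrand = ∂Q/∂x - ∂P/∂y = x - y.
Integrating over R: integral_0^1 integral_0^1 (x - y) dx dy = 0.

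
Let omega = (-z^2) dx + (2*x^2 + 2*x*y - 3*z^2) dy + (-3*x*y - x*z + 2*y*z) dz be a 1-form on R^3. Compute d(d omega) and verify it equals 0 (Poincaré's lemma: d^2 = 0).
d(d omega) = 0

Step 1: d omega = sum_{i<j} (∂f_j/∂x_i - ∂f_i/∂x_j) dx_i ∧ dx_j:
  coeff of dx ∧ dy: 4*x + 2*y
  coeff of dx ∧ dz: -3*y + z
  coeff of dy ∧ dz: -3*x + 8*z
Step 2: Apply d again to each 2-form coefficient. The only possible 3-form in R^3 is dx ∧ dy ∧ dz, with coefficient
  ∂(coeff of dy∧dz)/∂x - ∂(coeff of dx∧dz)/∂y + ∂(coeff of dx∧dy)/∂z
  = ∂/∂x (-3*x + 8*z) - ∂/∂y (-3*y + z) + ∂/∂z (4*x + 2*y).
Each of these terms simplifies to sums of mixed partials that cancel in pairs. The result is 0 (by equality of mixed partials for smooth functions — Schwarz / Clairaut).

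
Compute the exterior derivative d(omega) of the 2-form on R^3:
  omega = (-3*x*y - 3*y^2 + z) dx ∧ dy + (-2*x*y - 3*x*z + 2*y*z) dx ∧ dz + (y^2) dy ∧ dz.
d(omega) = (2*x - 2*z + 1) dx ∧ dy ∧ dz

For a 2-form omega = sum_{i<j} g_{ij} dx_i ∧ dx_j, the exterior derivative is
  d(omega) = sum_{i<j} d(g_{ij}) ∧ dx_i ∧ dx_j = sum_{i<j, k} (∂g_{ij}/∂x_k) dx_k ∧ dx_i ∧ dx_j.
Expand each term, using dx_k ∧ dx_i ∧ dx_j = sgn(permutation) dx_{(a)} ∧ dx_{(b)} ∧ dx_{(c)} with (a < b < c) sorted:
  d(-3*x*y - 3*y^2 + z) includes (∂/∂z)(-3*x*y - 3*y^2 + z) dz = (1) dz, which multiplied by dx ∧ dy gives (1) dx ∧ dy ∧ dz
  d(-2*x*y - 3*x*z + 2*y*z) includes (∂/∂y)(-2*x*y - 3*x*z + 2*y*z) dy = (-2*x + 2*z) dy, which multiplied by dx ∧ dz gives (2*x - 2*z) dx ∧ dy ∧ dz
Collecting like 3-forms: d(omega) = (2*x - 2*z + 1) dx ∧ dy ∧ dz.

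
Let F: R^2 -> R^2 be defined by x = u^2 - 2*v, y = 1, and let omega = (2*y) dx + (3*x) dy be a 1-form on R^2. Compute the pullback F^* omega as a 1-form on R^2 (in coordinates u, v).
F^* omega = (4*u) du + (-4) dv

Using F^*(f dg) = (f ∘ F) d(g ∘ F), substitute each coordinate x_i by F_i(u, v) in f_i, and replace dx_i by d F_i = (∂F_i/∂u) du + (∂F_i/∂v) dv.
  For the x component: f_1(F) = 2; d F_1 = (2*u) du + (-2) dv
  For the y component: f_2(F) = 3*u^2 - 6*v; d F_2 = (0) du + (0) dv
Combining and collecting du, dv coefficients:
  coeff of du: 4*u
  coeff of dv: -4
F^* omega = (4*u) du + (-4) dv.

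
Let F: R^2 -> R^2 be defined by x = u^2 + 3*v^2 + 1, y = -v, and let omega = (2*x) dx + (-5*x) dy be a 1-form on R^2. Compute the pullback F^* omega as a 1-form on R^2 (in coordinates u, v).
F^* omega = (4*u*(u^2 + 3*v^2 + 1)) du + (12*u^2*v + 5*u^2 + 36*v^3 + 15*v^2 + 12*v + 5) dv

Using F^*(f dg) = (f ∘ F) d(g ∘ F), substitute each coordinate x_i by F_i(u, v) in f_i, and replace dx_i by d F_i = (∂F_i/∂u) du + (∂F_i/∂v) dv.
  For the x component: f_1(F) = 2*u^2 + 6*v^2 + 2; d F_1 = (2*u) du + (6*v) dv
  For the y component: f_2(F) = -5*u^2 - 15*v^2 - 5; d F_2 = (0) du + (-1) dv
Combining and collecting du, dv coefficients:
  coeff of du: 4*u*(u^2 + 3*v^2 + 1)
  coeff of dv: 12*u^2*v + 5*u^2 + 36*v^3 + 15*v^2 + 12*v + 5
F^* omega = (4*u*(u^2 + 3*v^2 + 1)) du + (12*u^2*v + 5*u^2 + 36*v^3 + 15*v^2 + 12*v + 5) dv.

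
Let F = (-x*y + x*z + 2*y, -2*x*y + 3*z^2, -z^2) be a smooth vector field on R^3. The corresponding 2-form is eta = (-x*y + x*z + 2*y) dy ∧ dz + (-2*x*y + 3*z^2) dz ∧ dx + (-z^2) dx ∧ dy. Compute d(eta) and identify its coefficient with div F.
d(eta) = (-2*x - y - z) dx ∧ dy ∧ dz; div F = -2*x - y - z

For a 2-form in R^3 of the form above, applying d gives a 3-form with coefficient ∂P/∂x + ∂Q/∂y + ∂R/∂z:
  ∂P/∂x = -y + z
  ∂Q/∂y = -2*x
  ∂R/∂z = -2*z
Sum = -2*x - y - z, which is exactly div F.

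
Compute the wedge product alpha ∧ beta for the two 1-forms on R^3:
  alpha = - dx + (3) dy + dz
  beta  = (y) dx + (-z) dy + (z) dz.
alpha ∧ beta = (-3*y + z) dx ∧ dy + (-y - z) dx ∧ dz + (4*z) dy ∧ dz

Distribute the wedge, using dx_i ∧ dx_j = -dx_j ∧ dx_i and dx_i ∧ dx_i = 0. For each pair (i, j) with i < j, the coefficient of dx_i ∧ dx_j in alpha ∧ beta is (alpha_i * beta_j - alpha_j * beta_i). Collecting: alpha ∧ beta = (-3*y + z) dx ∧ dy + (-y - z) dx ∧ dz + (4*z) dy ∧ dz.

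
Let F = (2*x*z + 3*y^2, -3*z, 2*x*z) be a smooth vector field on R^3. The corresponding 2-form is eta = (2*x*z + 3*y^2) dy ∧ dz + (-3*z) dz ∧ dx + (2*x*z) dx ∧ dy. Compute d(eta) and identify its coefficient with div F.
d(eta) = (2*x + 2*z) dx ∧ dy ∧ dz; div F = 2*x + 2*z

For a 2-form in R^3 of the form above, applying d gives a 3-form with coefficient ∂P/∂x + ∂Q/∂y + ∂R/∂z:
  ∂P/∂x = 2*z
  ∂Q/∂y = 0
  ∂R/∂z = 2*x
Sum = 2*x + 2*z, which is exactly div F.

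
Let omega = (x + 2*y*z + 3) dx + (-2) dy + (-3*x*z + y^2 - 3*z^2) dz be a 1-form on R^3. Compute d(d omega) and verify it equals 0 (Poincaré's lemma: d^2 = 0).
d(d omega) = 0

Step 1: d omega = sum_{i<j} (∂f_j/∂x_i - ∂f_i/∂x_j) dx_i ∧ dx_j:
  coeff of dx ∧ dy: -2*z
  coeff of dx ∧ dz: -2*y - 3*z
  coeff of dy ∧ dz: 2*y
Step 2: Apply d again to each 2-form coefficient. The only possible 3-form in R^3 is dx ∧ dy ∧ dz, with coefficient
  ∂(coeff of dy∧dz)/∂x - ∂(coeff of dx∧dz)/∂y + ∂(coeff of dx∧dy)/∂z
  = ∂/∂x (2*y) - ∂/∂y (-2*y - 3*z) + ∂/∂z (-2*z).
Each of these terms simplifies to sums of mixed partials that cancel in pairs. The result is 0 (by equality of mixed partials for smooth functions — Schwarz / Clairaut).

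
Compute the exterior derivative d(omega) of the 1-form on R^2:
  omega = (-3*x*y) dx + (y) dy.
d(omega) = (3*x) dx ∧ dy

For a 1-form omega = sum_i f_i dx_i, the exterior derivative is
  d(omega) = sum_{i < j} (∂f_j/∂x_i - ∂f_i/∂x_j) dx_i ∧ dx_j.
  coefficient of dx ∧ dy: ∂f_2/∂x - ∂f_1/∂y = ∂(y)/∂x - ∂(-3*x*y)/∂y = 3*x
Assembling: d(omega) = (3*x) dx ∧ dy.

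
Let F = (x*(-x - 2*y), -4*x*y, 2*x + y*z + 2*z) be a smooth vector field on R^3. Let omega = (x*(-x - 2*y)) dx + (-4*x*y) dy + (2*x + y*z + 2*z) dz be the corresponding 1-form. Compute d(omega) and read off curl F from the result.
d(omega) = (z) dy ∧ dz + (-2) dz ∧ dx + (2*x - 4*y) dx ∧ dy; curl F = (z, -2, 2*x - 4*y)

d omega = sum_{i<j} (∂f_j/∂x_i - ∂f_i/∂x_j) dx_i ∧ dx_j. Under the identification (dy ∧ dz, dz ∧ dx, dx ∧ dy) ↔ (e_x, e_y, e_z), the coefficients are exactly the components of curl F. Compute:
  ∂R/∂y - ∂Q/∂z = (z) - (0) = z
  ∂P/∂z - ∂R/∂x = (0) - (2) = -2
  ∂Q/∂x - ∂P/∂y = (-4*y) - (-2*x) = 2*x - 4*y.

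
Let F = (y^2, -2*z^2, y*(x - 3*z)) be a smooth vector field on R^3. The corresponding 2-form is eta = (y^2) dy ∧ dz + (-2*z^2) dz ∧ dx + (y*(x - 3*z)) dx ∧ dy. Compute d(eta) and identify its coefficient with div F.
d(eta) = (-3*y) dx ∧ dy ∧ dz; div F = -3*y

For a 2-form in R^3 of the form above, applying d gives a 3-form with coefficient ∂P/∂x + ∂Q/∂y + ∂R/∂z:
  ∂P/∂x = 0
  ∂Q/∂y = 0
  ∂R/∂z = -3*y
Sum = -3*y, which is exactly div F.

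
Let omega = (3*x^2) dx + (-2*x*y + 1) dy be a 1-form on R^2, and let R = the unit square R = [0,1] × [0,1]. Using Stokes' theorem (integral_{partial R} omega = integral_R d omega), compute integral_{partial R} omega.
integral_(partial R) omega = -1

Stokes: integral_partial_R omega = integral_R d omega with d omega = (∂Q/∂x - ∂P/∂y) dx ∧ dy.
  ∂Q/∂x = -2*y
  ∂P/∂y = 0
  integrand = ∂Q/∂x - ∂P/∂y = -2*y.
Integrating over R: integral_0^1 integral_0^1 (-2*y) dx dy = -1.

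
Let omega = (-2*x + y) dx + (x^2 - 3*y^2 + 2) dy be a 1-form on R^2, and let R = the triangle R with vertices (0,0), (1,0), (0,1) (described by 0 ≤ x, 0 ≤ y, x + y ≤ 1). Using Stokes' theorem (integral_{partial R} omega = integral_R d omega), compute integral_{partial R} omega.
integral_(partial R) omega = -1/6

Stokes: integral_partial_R omega = integral_R d omega with d omega = (∂Q/∂x - ∂P/∂y) dx ∧ dy.
  ∂Q/∂x = 2*x
  ∂P/∂y = 1
  integrand = ∂Q/∂x - ∂P/∂y = 2*x - 1.
Integrating over R: integral_0^1 integral_0^{1-x} (2*x - 1) dy dx = -1/6.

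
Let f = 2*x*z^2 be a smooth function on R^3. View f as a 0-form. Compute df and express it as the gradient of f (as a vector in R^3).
df = (2*z^2) dx + (0) dy + (4*x*z) dz; grad f = (2*z^2, 0, 4*x*z)

For a 0-form f, d f = (∂f/∂x) dx + (∂f/∂y) dy + (∂f/∂z) dz. The components of the vector representation are exactly the entries of grad f in Cartesian coordinates:
  ∂f/∂x = 2*z^2
  ∂f/∂y = 0
  ∂f/∂z = 4*x*z.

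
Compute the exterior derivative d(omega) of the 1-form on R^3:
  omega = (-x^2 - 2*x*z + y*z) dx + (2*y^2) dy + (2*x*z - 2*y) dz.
d(omega) = (-z) dx ∧ dy + (2*x - y + 2*z) dx ∧ dz + (-2) dy ∧ dz

For a 1-form omega = sum_i f_i dx_i, the exterior derivative is
  d(omega) = sum_{i < j} (∂f_j/∂x_i - ∂f_i/∂x_j) dx_i ∧ dx_j.
  coefficient of dx ∧ dy: ∂f_2/∂x - ∂f_1/∂y = ∂(2*y^2)/∂x - ∂(-x^2 - 2*x*z + y*z)/∂y = -z
  coefficient of dx ∧ dz: ∂f_3/∂x - ∂f_1/∂z = ∂(2*x*z - 2*y)/∂x - ∂(-x^2 - 2*x*z + y*z)/∂z = 2*x - y + 2*z
  coefficient of dy ∧ dz: ∂f_3/∂y - ∂f_2/∂z = ∂(2*x*z - 2*y)/∂y - ∂(2*y^2)/∂z = -2
Assembling: d(omega) = (-z) dx ∧ dy + (2*x - y + 2*z) dx ∧ dz + (-2) dy ∧ dz.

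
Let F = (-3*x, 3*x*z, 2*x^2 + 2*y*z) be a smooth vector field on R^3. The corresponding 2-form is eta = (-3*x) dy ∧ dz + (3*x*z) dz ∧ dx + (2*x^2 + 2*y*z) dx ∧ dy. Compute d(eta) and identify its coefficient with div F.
d(eta) = (2*y - 3) dx ∧ dy ∧ dz; div F = 2*y - 3

For a 2-form in R^3 of the form above, applying d gives a 3-form with coefficient ∂P/∂x + ∂Q/∂y + ∂R/∂z:
  ∂P/∂x = -3
  ∂Q/∂y = 0
  ∂R/∂z = 2*y
Sum = 2*y - 3, which is exactly div F.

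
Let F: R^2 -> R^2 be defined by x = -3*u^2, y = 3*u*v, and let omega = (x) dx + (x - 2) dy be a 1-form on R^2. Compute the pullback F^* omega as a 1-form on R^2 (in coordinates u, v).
F^* omega = (18*u^3 - 9*u^2*v - 6*v) du + (-9*u^3 - 6*u) dv

Using F^*(f dg) = (f ∘ F) d(g ∘ F), substitute each coordinate x_i by F_i(u, v) in f_i, and replace dx_i by d F_i = (∂F_i/∂u) du + (∂F_i/∂v) dv.
  For the x component: f_1(F) = -3*u^2; d F_1 = (-6*u) du + (0) dv
  For the y component: f_2(F) = -3*u^2 - 2; d F_2 = (3*v) du + (3*u) dv
Combining and collecting du, dv coefficients:
  coeff of du: 18*u^3 - 9*u^2*v - 6*v
  coeff of dv: -9*u^3 - 6*u
F^* omega = (18*u^3 - 9*u^2*v - 6*v) du + (-9*u^3 - 6*u) dv.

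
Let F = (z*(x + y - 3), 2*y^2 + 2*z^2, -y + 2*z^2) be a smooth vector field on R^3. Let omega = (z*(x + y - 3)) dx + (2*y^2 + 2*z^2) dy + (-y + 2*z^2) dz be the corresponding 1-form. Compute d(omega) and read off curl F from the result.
d(omega) = (-4*z - 1) dy ∧ dz + (x + y - 3) dz ∧ dx + (-z) dx ∧ dy; curl F = (-4*z - 1, x + y - 3, -z)

d omega = sum_{i<j} (∂f_j/∂x_i - ∂f_i/∂x_j) dx_i ∧ dx_j. Under the identification (dy ∧ dz, dz ∧ dx, dx ∧ dy) ↔ (e_x, e_y, e_z), the coefficients are exactly the components of curl F. Compute:
  ∂R/∂y - ∂Q/∂z = (-1) - (4*z) = -4*z - 1
  ∂P/∂z - ∂R/∂x = (x + y - 3) - (0) = x + y - 3
  ∂Q/∂x - ∂P/∂y = (0) - (z) = -z.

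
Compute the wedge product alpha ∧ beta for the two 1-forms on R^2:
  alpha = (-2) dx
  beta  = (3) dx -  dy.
alpha ∧ beta = (2) dx ∧ dy

Distribute the wedge, using dx_i ∧ dx_j = -dx_j ∧ dx_i and dx_i ∧ dx_i = 0. For each pair (i, j) with i < j, the coefficient of dx_i ∧ dx_j in alpha ∧ beta is (alpha_i * beta_j - alpha_j * beta_i). Collecting: alpha ∧ beta = (2) dx ∧ dy.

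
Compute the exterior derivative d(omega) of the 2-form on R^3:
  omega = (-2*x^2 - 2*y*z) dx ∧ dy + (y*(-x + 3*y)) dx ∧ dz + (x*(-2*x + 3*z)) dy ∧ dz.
d(omega) = (-3*x - 8*y + 3*z) dx ∧ dy ∧ dz

For a 2-form omega = sum_{i<j} g_{ij} dx_i ∧ dx_j, the exterior derivative is
  d(omega) = sum_{i<j} d(g_{ij}) ∧ dx_i ∧ dx_j = sum_{i<j, k} (∂g_{ij}/∂x_k) dx_k ∧ dx_i ∧ dx_j.
Expand each term, using dx_k ∧ dx_i ∧ dx_j = sgn(permutation) dx_{(a)} ∧ dx_{(b)} ∧ dx_{(c)} with (a < b < c) sorted:
  d(-2*x^2 - 2*y*z) includes (∂/∂z)(-2*x^2 - 2*y*z) dz = (-2*y) dz, which multiplied by dx ∧ dy gives (-2*y) dx ∧ dy ∧ dz
  d(y*(-x + 3*y)) includes (∂/∂y)(y*(-x + 3*y)) dy = (-x + 6*y) dy, which multiplied by dx ∧ dz gives (x - 6*y) dx ∧ dy ∧ dz
  d(x*(-2*x + 3*z)) includes (∂/∂x)(x*(-2*x + 3*z)) dx = (-4*x + 3*z) dx, which multiplied by dy ∧ dz gives (-4*x + 3*z) dx ∧ dy ∧ dz
Collecting like 3-forms: d(omega) = (-3*x - 8*y + 3*z) dx ∧ dy ∧ dz.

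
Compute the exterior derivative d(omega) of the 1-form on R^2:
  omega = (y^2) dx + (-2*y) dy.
d(omega) = (-2*y) dx ∧ dy

For a 1-form omega = sum_i f_i dx_i, the exterior derivative is
  d(omega) = sum_{i < j} (∂f_j/∂x_i - ∂f_i/∂x_j) dx_i ∧ dx_j.
  coefficient of dx ∧ dy: ∂f_2/∂x - ∂f_1/∂y = ∂(-2*y)/∂x - ∂(y^2)/∂y = -2*y
Assembling: d(omega) = (-2*y) dx ∧ dy.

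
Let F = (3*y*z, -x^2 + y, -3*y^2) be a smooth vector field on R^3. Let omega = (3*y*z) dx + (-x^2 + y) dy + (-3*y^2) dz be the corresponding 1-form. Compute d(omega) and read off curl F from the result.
d(omega) = (-6*y) dy ∧ dz + (3*y) dz ∧ dx + (-2*x - 3*z) dx ∧ dy; curl F = (-6*y, 3*y, -2*x - 3*z)

d omega = sum_{i<j} (∂f_j/∂x_i - ∂f_i/∂x_j) dx_i ∧ dx_j. Under the identification (dy ∧ dz, dz ∧ dx, dx ∧ dy) ↔ (e_x, e_y, e_z), the coefficients are exactly the components of curl F. Compute:
  ∂R/∂y - ∂Q/∂z = (-6*y) - (0) = -6*y
  ∂P/∂z - ∂R/∂x = (3*y) - (0) = 3*y
  ∂Q/∂x - ∂P/∂y = (-2*x) - (3*z) = -2*x - 3*z.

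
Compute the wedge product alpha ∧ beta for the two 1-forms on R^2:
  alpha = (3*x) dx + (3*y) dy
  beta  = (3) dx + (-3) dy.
alpha ∧ beta = (-9*x - 9*y) dx ∧ dy

Distribute the wedge, using dx_i ∧ dx_j = -dx_j ∧ dx_i and dx_i ∧ dx_i = 0. For each pair (i, j) with i < j, the coefficient of dx_i ∧ dx_j in alpha ∧ beta is (alpha_i * beta_j - alpha_j * beta_i). Collecting: alpha ∧ beta = (-9*x - 9*y) dx ∧ dy.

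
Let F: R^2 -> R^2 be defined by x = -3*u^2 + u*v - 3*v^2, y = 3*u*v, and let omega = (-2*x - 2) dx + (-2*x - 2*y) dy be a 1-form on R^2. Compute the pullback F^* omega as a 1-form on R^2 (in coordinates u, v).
F^* omega = (-36*u^3 + 36*u^2*v - 62*u*v^2 + 12*u + 24*v^3 - 2*v) du + (24*u^3 - 62*u^2*v + 36*u*v^2 - 2*u - 36*v^3 + 12*v) dv

Using F^*(f dg) = (f ∘ F) d(g ∘ F), substitute each coordinate x_i by F_i(u, v) in f_i, and replace dx_i by d F_i = (∂F_i/∂u) du + (∂F_i/∂v) dv.
  For the x component: f_1(F) = 6*u^2 - 2*u*v + 6*v^2 - 2; d F_1 = (-6*u + v) du + (u - 6*v) dv
  For the y component: f_2(F) = 6*u^2 - 8*u*v + 6*v^2; d F_2 = (3*v) du + (3*u) dv
Combining and collecting du, dv coefficients:
  coeff of du: -36*u^3 + 36*u^2*v - 62*u*v^2 + 12*u + 24*v^3 - 2*v
  coeff of dv: 24*u^3 - 62*u^2*v + 36*u*v^2 - 2*u - 36*v^3 + 12*v
F^* omega = (-36*u^3 + 36*u^2*v - 62*u*v^2 + 12*u + 24*v^3 - 2*v) du + (24*u^3 - 62*u^2*v + 36*u*v^2 - 2*u - 36*v^3 + 12*v) dv.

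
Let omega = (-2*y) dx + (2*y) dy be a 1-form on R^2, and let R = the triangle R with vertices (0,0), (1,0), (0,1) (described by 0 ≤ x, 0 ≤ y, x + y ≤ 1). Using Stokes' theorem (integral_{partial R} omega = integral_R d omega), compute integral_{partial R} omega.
integral_(partial R) omega = 1

Stokes: integral_partial_R omega = integral_R d omega with d omega = (∂Q/∂x - ∂P/∂y) dx ∧ dy.
  ∂Q/∂x = 0
  ∂P/∂y = -2
  integrand = ∂Q/∂x - ∂P/∂y = 2.
Integrating over R: integral_0^1 integral_0^{1-x} (2) dy dx = 1.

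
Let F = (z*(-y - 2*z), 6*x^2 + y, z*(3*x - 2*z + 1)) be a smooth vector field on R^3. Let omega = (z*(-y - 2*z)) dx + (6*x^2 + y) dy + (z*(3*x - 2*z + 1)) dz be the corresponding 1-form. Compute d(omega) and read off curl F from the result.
d(omega) = (0) dy ∧ dz + (-y - 7*z) dz ∧ dx + (12*x + z) dx ∧ dy; curl F = (0, -y - 7*z, 12*x + z)

d omega = sum_{i<j} (∂f_j/∂x_i - ∂f_i/∂x_j) dx_i ∧ dx_j. Under the identification (dy ∧ dz, dz ∧ dx, dx ∧ dy) ↔ (e_x, e_y, e_z), the coefficients are exactly the components of curl F. Compute:
  ∂R/∂y - ∂Q/∂z = (0) - (0) = 0
  ∂P/∂z - ∂R/∂x = (-y - 4*z) - (3*z) = -y - 7*z
  ∂Q/∂x - ∂P/∂y = (12*x) - (-z) = 12*x + z.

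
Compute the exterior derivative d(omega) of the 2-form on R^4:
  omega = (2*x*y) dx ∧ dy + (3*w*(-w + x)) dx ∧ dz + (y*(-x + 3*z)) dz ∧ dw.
d(omega) = (-6*w + 3*x - y) dx ∧ dz ∧ dw + (-x + 3*z) dy ∧ dz ∧ dw

For a 2-form omega = sum_{i<j} g_{ij} dx_i ∧ dx_j, the exterior derivative is
  d(omega) = sum_{i<j} d(g_{ij}) ∧ dx_i ∧ dx_j = sum_{i<j, k} (∂g_{ij}/∂x_k) dx_k ∧ dx_i ∧ dx_j.
Expand each term, using dx_k ∧ dx_i ∧ dx_j = sgn(permutation) dx_{(a)} ∧ dx_{(b)} ∧ dx_{(c)} with (a < b < c) sorted:
  d(3*w*(-w + x)) includes (∂/∂w)(3*w*(-w + x)) dw = (-6*w + 3*x) dw, which multiplied by dx ∧ dz gives (-6*w + 3*x) dx ∧ dz ∧ dw
  d(y*(-x + 3*z)) includes (∂/∂x)(y*(-x + 3*z)) dx = (-y) dx, which multiplied by dz ∧ dw gives (-y) dx ∧ dz ∧ dw
  d(y*(-x + 3*z)) includes (∂/∂y)(y*(-x + 3*z)) dy = (-x + 3*z) dy, which multiplied by dz ∧ dw gives (-x + 3*z) dy ∧ dz ∧ dw
Collecting like 3-forms: d(omega) = (-6*w + 3*x - y) dx ∧ dz ∧ dw + (-x + 3*z) dy ∧ dz ∧ dw.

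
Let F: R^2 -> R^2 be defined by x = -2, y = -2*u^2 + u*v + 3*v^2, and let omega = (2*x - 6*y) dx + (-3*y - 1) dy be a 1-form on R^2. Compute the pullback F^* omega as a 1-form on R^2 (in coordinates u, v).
F^* omega = (-24*u^3 + 18*u^2*v + 33*u*v^2 + 4*u - 9*v^3 - v) du + (6*u^3 + 33*u^2*v - 27*u*v^2 - u - 54*v^3 - 6*v) dv

Using F^*(f dg) = (f ∘ F) d(g ∘ F), substitute each coordinate x_i by F_i(u, v) in f_i, and replace dx_i by d F_i = (∂F_i/∂u) du + (∂F_i/∂v) dv.
  For the x component: f_1(F) = 12*u^2 - 6*u*v - 18*v^2 - 4; d F_1 = (0) du + (0) dv
  For the y component: f_2(F) = 6*u^2 - 3*u*v - 9*v^2 - 1; d F_2 = (-4*u + v) du + (u + 6*v) dv
Combining and collecting du, dv coefficients:
  coeff of du: -24*u^3 + 18*u^2*v + 33*u*v^2 + 4*u - 9*v^3 - v
  coeff of dv: 6*u^3 + 33*u^2*v - 27*u*v^2 - u - 54*v^3 - 6*v
F^* omega = (-24*u^3 + 18*u^2*v + 33*u*v^2 + 4*u - 9*v^3 - v) du + (6*u^3 + 33*u^2*v - 27*u*v^2 - u - 54*v^3 - 6*v) dv.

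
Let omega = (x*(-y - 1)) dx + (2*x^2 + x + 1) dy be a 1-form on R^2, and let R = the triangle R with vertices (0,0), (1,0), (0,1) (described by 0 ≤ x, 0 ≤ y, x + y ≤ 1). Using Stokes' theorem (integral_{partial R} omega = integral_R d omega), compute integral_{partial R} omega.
integral_(partial R) omega = 4/3

Stokes: integral_partial_R omega = integral_R d omega with d omega = (∂Q/∂x - ∂P/∂y) dx ∧ dy.
  ∂Q/∂x = 4*x + 1
  ∂P/∂y = -x
  integrand = ∂Q/∂x - ∂P/∂y = 5*x + 1.
Integrating over R: integral_0^1 integral_0^{1-x} (5*x + 1) dy dx = 4/3.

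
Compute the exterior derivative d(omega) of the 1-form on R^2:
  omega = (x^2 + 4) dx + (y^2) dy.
d(omega) = 0

For a 1-form omega = sum_i f_i dx_i, the exterior derivative is
  d(omega) = sum_{i < j} (∂f_j/∂x_i - ∂f_i/∂x_j) dx_i ∧ dx_j.

Assembling: d(omega) = 0.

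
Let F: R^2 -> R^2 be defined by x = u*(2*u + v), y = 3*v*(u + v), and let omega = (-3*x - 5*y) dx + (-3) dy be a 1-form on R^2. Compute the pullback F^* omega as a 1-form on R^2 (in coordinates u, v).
F^* omega = (-24*u^3 - 78*u^2*v - 78*u*v^2 - 15*v^3 - 9*v) du + (-6*u^3 - 18*u^2*v - 15*u*v^2 - 9*u - 18*v) dv

Using F^*(f dg) = (f ∘ F) d(g ∘ F), substitute each coordinate x_i by F_i(u, v) in f_i, and replace dx_i by d F_i = (∂F_i/∂u) du + (∂F_i/∂v) dv.
  For the x component: f_1(F) = -6*u^2 - 18*u*v - 15*v^2; d F_1 = (4*u + v) du + (u) dv
  For the y component: f_2(F) = -3; d F_2 = (3*v) du + (3*u + 6*v) dv
Combining and collecting du, dv coefficients:
  coeff of du: -24*u^3 - 78*u^2*v - 78*u*v^2 - 15*v^3 - 9*v
  coeff of dv: -6*u^3 - 18*u^2*v - 15*u*v^2 - 9*u - 18*v
F^* omega = (-24*u^3 - 78*u^2*v - 78*u*v^2 - 15*v^3 - 9*v) du + (-6*u^3 - 18*u^2*v - 15*u*v^2 - 9*u - 18*v) dv.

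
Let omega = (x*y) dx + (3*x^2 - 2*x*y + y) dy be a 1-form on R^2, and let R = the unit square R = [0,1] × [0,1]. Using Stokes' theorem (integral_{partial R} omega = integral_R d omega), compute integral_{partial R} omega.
integral_(partial R) omega = 3/2

Stokes: integral_partial_R omega = integral_R d omega with d omega = (∂Q/∂x - ∂P/∂y) dx ∧ dy.
  ∂Q/∂x = 6*x - 2*y
  ∂P/∂y = x
  integrand = ∂Q/∂x - ∂P/∂y = 5*x - 2*y.
Integrating over R: integral_0^1 integral_0^1 (5*x - 2*y) dx dy = 3/2.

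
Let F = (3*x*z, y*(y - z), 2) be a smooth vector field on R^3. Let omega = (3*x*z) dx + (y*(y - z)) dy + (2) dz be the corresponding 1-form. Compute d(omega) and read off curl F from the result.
d(omega) = (y) dy ∧ dz + (3*x) dz ∧ dx + (0) dx ∧ dy; curl F = (y, 3*x, 0)

d omega = sum_{i<j} (∂f_j/∂x_i - ∂f_i/∂x_j) dx_i ∧ dx_j. Under the identification (dy ∧ dz, dz ∧ dx, dx ∧ dy) ↔ (e_x, e_y, e_z), the coefficients are exactly the components of curl F. Compute:
  ∂R/∂y - ∂Q/∂z = (0) - (-y) = y
  ∂P/∂z - ∂R/∂x = (3*x) - (0) = 3*x
  ∂Q/∂x - ∂P/∂y = (0) - (0) = 0.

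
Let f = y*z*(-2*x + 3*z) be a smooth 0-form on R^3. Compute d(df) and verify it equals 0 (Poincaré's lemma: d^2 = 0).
d(df) = 0

Step 1: df = sum_i (∂f/∂x_i) dx_i = (-2*y*z) dx + (z*(-2*x + 3*z)) dy + (2*y*(-x + 3*z)) dz.
Step 2: Apply d again. Using the 1-form formula, the coefficient of dx ∧ dy in d(df) is ∂^2 f/∂x ∂y - ∂^2 f/∂y ∂x = (-2*z) - (-2*z) = 0 (equality of mixed partials for smooth f).
Similarly for dx ∧ dz and dy ∧ dz — all coefficients vanish. So d(df) = 0.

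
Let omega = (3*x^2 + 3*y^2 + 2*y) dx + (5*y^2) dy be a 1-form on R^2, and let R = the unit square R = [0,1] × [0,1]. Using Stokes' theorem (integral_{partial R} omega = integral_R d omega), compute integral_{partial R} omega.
integral_(partial R) omega = -5

Stokes: integral_partial_R omega = integral_R d omega with d omega = (∂Q/∂x - ∂P/∂y) dx ∧ dy.
  ∂Q/∂x = 0
  ∂P/∂y = 6*y + 2
  integrand = ∂Q/∂x - ∂P/∂y = -6*y - 2.
Integrating over R: integral_0^1 integral_0^1 (-6*y - 2) dx dy = -5.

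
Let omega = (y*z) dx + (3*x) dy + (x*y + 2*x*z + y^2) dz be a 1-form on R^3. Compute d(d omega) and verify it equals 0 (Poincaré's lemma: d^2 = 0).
d(d omega) = 0

Step 1: d omega = sum_{i<j} (∂f_j/∂x_i - ∂f_i/∂x_j) dx_i ∧ dx_j:
  coeff of dx ∧ dy: 3 - z
  coeff of dx ∧ dz: 2*z
  coeff of dy ∧ dz: x + 2*y
Step 2: Apply d again to each 2-form coefficient. The only possible 3-form in R^3 is dx ∧ dy ∧ dz, with coefficient
  ∂(coeff of dy∧dz)/∂x - ∂(coeff of dx∧dz)/∂y + ∂(coeff of dx∧dy)/∂z
  = ∂/∂x (x + 2*y) - ∂/∂y (2*z) + ∂/∂z (3 - z).
Each of these terms simplifies to sums of mixed partials that cancel in pairs. The result is 0 (by equality of mixed partials for smooth functions — Schwarz / Clairaut).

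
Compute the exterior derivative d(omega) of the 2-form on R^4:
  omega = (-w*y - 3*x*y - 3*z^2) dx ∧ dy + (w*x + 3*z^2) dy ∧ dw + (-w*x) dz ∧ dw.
d(omega) = (-6*z) dx ∧ dy ∧ dz + (w - y) dx ∧ dy ∧ dw + (-6*z) dy ∧ dz ∧ dw + (-w) dx ∧ dz ∧ dw

For a 2-form omega = sum_{i<j} g_{ij} dx_i ∧ dx_j, the exterior derivative is
  d(omega) = sum_{i<j} d(g_{ij}) ∧ dx_i ∧ dx_j = sum_{i<j, k} (∂g_{ij}/∂x_k) dx_k ∧ dx_i ∧ dx_j.
Expand each term, using dx_k ∧ dx_i ∧ dx_j = sgn(permutation) dx_{(a)} ∧ dx_{(b)} ∧ dx_{(c)} with (a < b < c) sorted:
  d(-w*y - 3*x*y - 3*z^2) includes (∂/∂z)(-w*y - 3*x*y - 3*z^2) dz = (-6*z) dz, which multiplied by dx ∧ dy gives (-6*z) dx ∧ dy ∧ dz
  d(-w*y - 3*x*y - 3*z^2) includes (∂/∂w)(-w*y - 3*x*y - 3*z^2) dw = (-y) dw, which multiplied by dx ∧ dy gives (-y) dx ∧ dy ∧ dw
  d(w*x + 3*z^2) includes (∂/∂x)(w*x + 3*z^2) dx = (w) dx, which multiplied by dy ∧ dw gives (w) dx ∧ dy ∧ dw
  d(w*x + 3*z^2) includes (∂/∂z)(w*x + 3*z^2) dz = (6*z) dz, which multiplied by dy ∧ dw gives (-6*z) dy ∧ dz ∧ dw
  d(-w*x) includes (∂/∂x)(-w*x) dx = (-w) dx, which multiplied by dz ∧ dw gives (-w) dx ∧ dz ∧ dw
Collecting like 3-forms: d(omega) = (-6*z) dx ∧ dy ∧ dz + (w - y) dx ∧ dy ∧ dw + (-6*z) dy ∧ dz ∧ dw + (-w) dx ∧ dz ∧ dw.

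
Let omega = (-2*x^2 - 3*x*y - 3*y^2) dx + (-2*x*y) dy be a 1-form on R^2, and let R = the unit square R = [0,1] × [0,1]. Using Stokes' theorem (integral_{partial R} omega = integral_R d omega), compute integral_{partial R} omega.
integral_(partial R) omega = 7/2

Stokes: integral_partial_R omega = integral_R d omega with d omega = (∂Q/∂x - ∂P/∂y) dx ∧ dy.
  ∂Q/∂x = -2*y
  ∂P/∂y = -3*x - 6*y
  integrand = ∂Q/∂x - ∂P/∂y = 3*x + 4*y.
Integrating over R: integral_0^1 integral_0^1 (3*x + 4*y) dx dy = 7/2.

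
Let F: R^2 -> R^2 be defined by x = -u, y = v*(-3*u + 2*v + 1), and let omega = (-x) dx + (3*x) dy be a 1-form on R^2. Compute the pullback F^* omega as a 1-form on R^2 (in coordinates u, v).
F^* omega = (u*(9*v - 1)) du + (3*u*(3*u - 4*v - 1)) dv

Using F^*(f dg) = (f ∘ F) d(g ∘ F), substitute each coordinate x_i by F_i(u, v) in f_i, and replace dx_i by d F_i = (∂F_i/∂u) du + (∂F_i/∂v) dv.
  For the x component: f_1(F) = u; d F_1 = (-1) du + (0) dv
  For the y component: f_2(F) = -3*u; d F_2 = (-3*v) du + (-3*u + 4*v + 1) dv
Combining and collecting du, dv coefficients:
  coeff of du: u*(9*v - 1)
  coeff of dv: 3*u*(3*u - 4*v - 1)
F^* omega = (u*(9*v - 1)) du + (3*u*(3*u - 4*v - 1)) dv.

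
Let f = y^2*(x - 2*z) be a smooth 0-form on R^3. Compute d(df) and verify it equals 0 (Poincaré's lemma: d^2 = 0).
d(df) = 0

Step 1: df = sum_i (∂f/∂x_i) dx_i = (y^2) dx + (2*y*(x - 2*z)) dy + (-2*y^2) dz.
Step 2: Apply d again. Using the 1-form formula, the coefficient of dx ∧ dy in d(df) is ∂^2 f/∂x ∂y - ∂^2 f/∂y ∂x = (2*y) - (2*y) = 0 (equality of mixed partials for smooth f).
Similarly for dx ∧ dz and dy ∧ dz — all coefficients vanish. So d(df) = 0.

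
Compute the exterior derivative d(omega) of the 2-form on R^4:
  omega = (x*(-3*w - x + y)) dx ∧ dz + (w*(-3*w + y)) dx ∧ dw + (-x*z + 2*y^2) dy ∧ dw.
d(omega) = (-x) dx ∧ dy ∧ dz + (-3*x) dx ∧ dz ∧ dw + (-w - z) dx ∧ dy ∧ dw + (x) dy ∧ dz ∧ dw

For a 2-form omega = sum_{i<j} g_{ij} dx_i ∧ dx_j, the exterior derivative is
  d(omega) = sum_{i<j} d(g_{ij}) ∧ dx_i ∧ dx_j = sum_{i<j, k} (∂g_{ij}/∂x_k) dx_k ∧ dx_i ∧ dx_j.
Expand each term, using dx_k ∧ dx_i ∧ dx_j = sgn(permutation) dx_{(a)} ∧ dx_{(b)} ∧ dx_{(c)} with (a < b < c) sorted:
  d(x*(-3*w - x + y)) includes (∂/∂y)(x*(-3*w - x + y)) dy = (x) dy, which multiplied by dx ∧ dz gives (-x) dx ∧ dy ∧ dz
  d(x*(-3*w - x + y)) includes (∂/∂w)(x*(-3*w - x + y)) dw = (-3*x) dw, which multiplied by dx ∧ dz gives (-3*x) dx ∧ dz ∧ dw
  d(w*(-3*w + y)) includes (∂/∂y)(w*(-3*w + y)) dy = (w) dy, which multiplied by dx ∧ dw gives (-w) dx ∧ dy ∧ dw
  d(-x*z + 2*y^2) includes (∂/∂x)(-x*z + 2*y^2) dx = (-z) dx, which multiplied by dy ∧ dw gives (-z) dx ∧ dy ∧ dw
  d(-x*z + 2*y^2) includes (∂/∂z)(-x*z + 2*y^2) dz = (-x) dz, which multiplied by dy ∧ dw gives (x) dy ∧ dz ∧ dw
Collecting like 3-forms: d(omega) = (-x) dx ∧ dy ∧ dz + (-3*x) dx ∧ dz ∧ dw + (-w - z) dx ∧ dy ∧ dw + (x) dy ∧ dz ∧ dw.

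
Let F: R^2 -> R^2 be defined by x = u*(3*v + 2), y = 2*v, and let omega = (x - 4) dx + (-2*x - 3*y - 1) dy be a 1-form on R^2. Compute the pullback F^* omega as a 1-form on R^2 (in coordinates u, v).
F^* omega = (9*u*v^2 + 12*u*v + 4*u - 12*v - 8) du + (9*u^2*v + 6*u^2 - 12*u*v - 20*u - 12*v - 2) dv

Using F^*(f dg) = (f ∘ F) d(g ∘ F), substitute each coordinate x_i by F_i(u, v) in f_i, and replace dx_i by d F_i = (∂F_i/∂u) du + (∂F_i/∂v) dv.
  For the x component: f_1(F) = 3*u*v + 2*u - 4; d F_1 = (3*v + 2) du + (3*u) dv
  For the y component: f_2(F) = -6*u*v - 4*u - 6*v - 1; d F_2 = (0) du + (2) dv
Combining and collecting du, dv coefficients:
  coeff of du: 9*u*v^2 + 12*u*v + 4*u - 12*v - 8
  coeff of dv: 9*u^2*v + 6*u^2 - 12*u*v - 20*u - 12*v - 2
F^* omega = (9*u*v^2 + 12*u*v + 4*u - 12*v - 8) du + (9*u^2*v + 6*u^2 - 12*u*v - 20*u - 12*v - 2) dv.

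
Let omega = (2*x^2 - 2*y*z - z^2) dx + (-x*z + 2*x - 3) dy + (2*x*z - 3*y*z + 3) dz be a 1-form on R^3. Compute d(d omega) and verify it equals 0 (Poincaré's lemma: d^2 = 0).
d(d omega) = 0

Step 1: d omega = sum_{i<j} (∂f_j/∂x_i - ∂f_i/∂x_j) dx_i ∧ dx_j:
  coeff of dx ∧ dy: z + 2
  coeff of dx ∧ dz: 2*y + 4*z
  coeff of dy ∧ dz: x - 3*z
Step 2: Apply d again to each 2-form coefficient. The only possible 3-form in R^3 is dx ∧ dy ∧ dz, with coefficient
  ∂(coeff of dy∧dz)/∂x - ∂(coeff of dx∧dz)/∂y + ∂(coeff of dx∧dy)/∂z
  = ∂/∂x (x - 3*z) - ∂/∂y (2*y + 4*z) + ∂/∂z (z + 2).
Each of these terms simplifies to sums of mixed partials that cancel in pairs. The result is 0 (by equality of mixed partials for smooth functions — Schwarz / Clairaut).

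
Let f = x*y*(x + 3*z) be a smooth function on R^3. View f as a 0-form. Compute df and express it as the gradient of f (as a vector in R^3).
df = (y*(2*x + 3*z)) dx + (x*(x + 3*z)) dy + (3*x*y) dz; grad f = (y*(2*x + 3*z), x*(x + 3*z), 3*x*y)

For a 0-form f, d f = (∂f/∂x) dx + (∂f/∂y) dy + (∂f/∂z) dz. The components of the vector representation are exactly the entries of grad f in Cartesian coordinates:
  ∂f/∂x = y*(2*x + 3*z)
  ∂f/∂y = x*(x + 3*z)
  ∂f/∂z = 3*x*y.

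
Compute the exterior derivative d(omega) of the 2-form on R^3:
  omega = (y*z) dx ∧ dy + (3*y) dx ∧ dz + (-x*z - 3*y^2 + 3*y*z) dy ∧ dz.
d(omega) = (y - z - 3) dx ∧ dy ∧ dz

For a 2-form omega = sum_{i<j} g_{ij} dx_i ∧ dx_j, the exterior derivative is
  d(omega) = sum_{i<j} d(g_{ij}) ∧ dx_i ∧ dx_j = sum_{i<j, k} (∂g_{ij}/∂x_k) dx_k ∧ dx_i ∧ dx_j.
Expand each term, using dx_k ∧ dx_i ∧ dx_j = sgn(permutation) dx_{(a)} ∧ dx_{(b)} ∧ dx_{(c)} with (a < b < c) sorted:
  d(y*z) includes (∂/∂z)(y*z) dz = (y) dz, which multiplied by dx ∧ dy gives (y) dx ∧ dy ∧ dz
  d(3*y) includes (∂/∂y)(3*y) dy = (3) dy, which multiplied by dx ∧ dz gives (-3) dx ∧ dy ∧ dz
  d(-x*z - 3*y^2 + 3*y*z) includes (∂/∂x)(-x*z - 3*y^2 + 3*y*z) dx = (-z) dx, which multiplied by dy ∧ dz gives (-z) dx ∧ dy ∧ dz
Collecting like 3-forms: d(omega) = (y - z - 3) dx ∧ dy ∧ dz.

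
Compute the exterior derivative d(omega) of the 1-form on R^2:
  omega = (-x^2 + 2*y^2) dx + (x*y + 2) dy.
d(omega) = (-3*y) dx ∧ dy

For a 1-form omega = sum_i f_i dx_i, the exterior derivative is
  d(omega) = sum_{i < j} (∂f_j/∂x_i - ∂f_i/∂x_j) dx_i ∧ dx_j.
  coefficient of dx ∧ dy: ∂f_2/∂x - ∂f_1/∂y = ∂(x*y + 2)/∂x - ∂(-x^2 + 2*y^2)/∂y = -3*y
Assembling: d(omega) = (-3*y) dx ∧ dy.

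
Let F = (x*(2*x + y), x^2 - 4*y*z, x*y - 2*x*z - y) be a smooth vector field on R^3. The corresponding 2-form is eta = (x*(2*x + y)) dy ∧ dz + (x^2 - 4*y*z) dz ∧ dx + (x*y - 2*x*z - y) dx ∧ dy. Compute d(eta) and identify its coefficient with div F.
d(eta) = (2*x + y - 4*z) dx ∧ dy ∧ dz; div F = 2*x + y - 4*z

For a 2-form in R^3 of the form above, applying d gives a 3-form with coefficient ∂P/∂x + ∂Q/∂y + ∂R/∂z:
  ∂P/∂x = 4*x + y
  ∂Q/∂y = -4*z
  ∂R/∂z = -2*x
Sum = 2*x + y - 4*z, which is exactly div F.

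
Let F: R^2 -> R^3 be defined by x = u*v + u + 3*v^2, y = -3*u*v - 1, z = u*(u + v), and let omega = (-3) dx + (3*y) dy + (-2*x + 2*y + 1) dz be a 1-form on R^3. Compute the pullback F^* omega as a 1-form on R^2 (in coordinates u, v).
F^* omega = (-16*u^2*v - 4*u^2 + 7*u*v^2 - 2*u*v - 2*u - 6*v^3 + 5*v - 3) du + (19*u^2*v - 2*u^2 - 6*u*v^2 + 5*u - 18*v) dv

Using F^*(f dg) = (f ∘ F) d(g ∘ F), substitute each coordinate x_i by F_i(u, v) in f_i, and replace dx_i by d F_i = (∂F_i/∂u) du + (∂F_i/∂v) dv.
  For the x component: f_1(F) = -3; d F_1 = (v + 1) du + (u + 6*v) dv
  For the y component: f_2(F) = -9*u*v - 3; d F_2 = (-3*v) du + (-3*u) dv
  For the z component: f_3(F) = -8*u*v - 2*u - 6*v^2 - 1; d F_3 = (2*u + v) du + (u) dv
Combining and collecting du, dv coefficients:
  coeff of du: -16*u^2*v - 4*u^2 + 7*u*v^2 - 2*u*v - 2*u - 6*v^3 + 5*v - 3
  coeff of dv: 19*u^2*v - 2*u^2 - 6*u*v^2 + 5*u - 18*v
F^* omega = (-16*u^2*v - 4*u^2 + 7*u*v^2 - 2*u*v - 2*u - 6*v^3 + 5*v - 3) du + (19*u^2*v - 2*u^2 - 6*u*v^2 + 5*u - 18*v) dv.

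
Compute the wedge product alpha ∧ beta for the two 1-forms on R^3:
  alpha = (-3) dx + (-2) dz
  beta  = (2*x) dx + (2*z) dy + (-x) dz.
alpha ∧ beta = (-6*z) dx ∧ dy + (7*x) dx ∧ dz + (4*z) dy ∧ dz

Distribute the wedge, using dx_i ∧ dx_j = -dx_j ∧ dx_i and dx_i ∧ dx_i = 0. For each pair (i, j) with i < j, the coefficient of dx_i ∧ dx_j in alpha ∧ beta is (alpha_i * beta_j - alpha_j * beta_i). Collecting: alpha ∧ beta = (-6*z) dx ∧ dy + (7*x) dx ∧ dz + (4*z) dy ∧ dz.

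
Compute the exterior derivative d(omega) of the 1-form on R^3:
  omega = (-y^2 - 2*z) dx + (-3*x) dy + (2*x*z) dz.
d(omega) = (2*y - 3) dx ∧ dy + (2*z + 2) dx ∧ dz

For a 1-form omega = sum_i f_i dx_i, the exterior derivative is
  d(omega) = sum_{i < j} (∂f_j/∂x_i - ∂f_i/∂x_j) dx_i ∧ dx_j.
  coefficient of dx ∧ dy: ∂f_2/∂x - ∂f_1/∂y = ∂(-3*x)/∂x - ∂(-y^2 - 2*z)/∂y = 2*y - 3
  coefficient of dx ∧ dz: ∂f_3/∂x - ∂f_1/∂z = ∂(2*x*z)/∂x - ∂(-y^2 - 2*z)/∂z = 2*z + 2
Assembling: d(omega) = (2*y - 3) dx ∧ dy + (2*z + 2) dx ∧ dz.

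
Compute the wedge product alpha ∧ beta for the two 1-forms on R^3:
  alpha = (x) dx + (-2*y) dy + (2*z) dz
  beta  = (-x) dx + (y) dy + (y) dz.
alpha ∧ beta = (-x*y) dx ∧ dy + (x*(y + 2*z)) dx ∧ dz + (-2*y*(y + z)) dy ∧ dz

Distribute the wedge, using dx_i ∧ dx_j = -dx_j ∧ dx_i and dx_i ∧ dx_i = 0. For each pair (i, j) with i < j, the coefficient of dx_i ∧ dx_j in alpha ∧ beta is (alpha_i * beta_j - alpha_j * beta_i). Collecting: alpha ∧ beta = (-x*y) dx ∧ dy + (x*(y + 2*z)) dx ∧ dz + (-2*y*(y + z)) dy ∧ dz.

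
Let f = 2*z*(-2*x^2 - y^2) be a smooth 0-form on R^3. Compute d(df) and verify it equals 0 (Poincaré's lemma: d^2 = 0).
d(df) = 0

Step 1: df = sum_i (∂f/∂x_i) dx_i = (-8*x*z) dx + (-4*y*z) dy + (-4*x^2 - 2*y^2) dz.
Step 2: Apply d again. Using the 1-form formula, the coefficient of dx ∧ dy in d(df) is ∂^2 f/∂x ∂y - ∂^2 f/∂y ∂x = (0) - (0) = 0 (equality of mixed partials for smooth f).
Similarly for dx ∧ dz and dy ∧ dz — all coefficients vanish. So d(df) = 0.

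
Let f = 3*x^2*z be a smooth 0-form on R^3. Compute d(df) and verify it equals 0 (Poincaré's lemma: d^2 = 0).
d(df) = 0

Step 1: df = sum_i (∂f/∂x_i) dx_i = (6*x*z) dx + (0) dy + (3*x^2) dz.
Step 2: Apply d again. Using the 1-form formula, the coefficient of dx ∧ dy in d(df) is ∂^2 f/∂x ∂y - ∂^2 f/∂y ∂x = (0) - (0) = 0 (equality of mixed partials for smooth f).
Similarly for dx ∧ dz and dy ∧ dz — all coefficients vanish. So d(df) = 0.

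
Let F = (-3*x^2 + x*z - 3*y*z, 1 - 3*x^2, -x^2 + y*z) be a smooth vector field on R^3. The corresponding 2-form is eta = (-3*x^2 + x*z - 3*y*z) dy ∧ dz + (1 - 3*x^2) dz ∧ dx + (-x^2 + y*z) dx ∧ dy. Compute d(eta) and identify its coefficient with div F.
d(eta) = (-6*x + y + z) dx ∧ dy ∧ dz; div F = -6*x + y + z

For a 2-form in R^3 of the form above, applying d gives a 3-form with coefficient ∂P/∂x + ∂Q/∂y + ∂R/∂z:
  ∂P/∂x = -6*x + z
  ∂Q/∂y = 0
  ∂R/∂z = y
Sum = -6*x + y + z, which is exactly div F.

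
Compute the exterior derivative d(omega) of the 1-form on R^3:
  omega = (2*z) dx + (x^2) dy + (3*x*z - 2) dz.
d(omega) = (2*x) dx ∧ dy + (3*z - 2) dx ∧ dz

For a 1-form omega = sum_i f_i dx_i, the exterior derivative is
  d(omega) = sum_{i < j} (∂f_j/∂x_i - ∂f_i/∂x_j) dx_i ∧ dx_j.
  coefficient of dx ∧ dy: ∂f_2/∂x - ∂f_1/∂y = ∂(x^2)/∂x - ∂(2*z)/∂y = 2*x
  coefficient of dx ∧ dz: ∂f_3/∂x - ∂f_1/∂z = ∂(3*x*z - 2)/∂x - ∂(2*z)/∂z = 3*z - 2
Assembling: d(omega) = (2*x) dx ∧ dy + (3*z - 2) dx ∧ dz.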